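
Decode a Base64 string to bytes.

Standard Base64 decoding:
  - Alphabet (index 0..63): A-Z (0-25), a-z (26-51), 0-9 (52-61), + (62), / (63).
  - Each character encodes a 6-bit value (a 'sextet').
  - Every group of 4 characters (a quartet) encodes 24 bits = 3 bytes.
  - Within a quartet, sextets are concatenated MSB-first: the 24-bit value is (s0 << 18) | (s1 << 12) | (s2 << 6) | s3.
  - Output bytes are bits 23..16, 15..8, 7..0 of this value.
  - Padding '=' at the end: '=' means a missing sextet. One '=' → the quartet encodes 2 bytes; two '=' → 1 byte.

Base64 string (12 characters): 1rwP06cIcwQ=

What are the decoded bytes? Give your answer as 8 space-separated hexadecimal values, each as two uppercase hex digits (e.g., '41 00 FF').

Answer: D6 BC 0F D3 A7 08 73 04

Derivation:
After char 0 ('1'=53): chars_in_quartet=1 acc=0x35 bytes_emitted=0
After char 1 ('r'=43): chars_in_quartet=2 acc=0xD6B bytes_emitted=0
After char 2 ('w'=48): chars_in_quartet=3 acc=0x35AF0 bytes_emitted=0
After char 3 ('P'=15): chars_in_quartet=4 acc=0xD6BC0F -> emit D6 BC 0F, reset; bytes_emitted=3
After char 4 ('0'=52): chars_in_quartet=1 acc=0x34 bytes_emitted=3
After char 5 ('6'=58): chars_in_quartet=2 acc=0xD3A bytes_emitted=3
After char 6 ('c'=28): chars_in_quartet=3 acc=0x34E9C bytes_emitted=3
After char 7 ('I'=8): chars_in_quartet=4 acc=0xD3A708 -> emit D3 A7 08, reset; bytes_emitted=6
After char 8 ('c'=28): chars_in_quartet=1 acc=0x1C bytes_emitted=6
After char 9 ('w'=48): chars_in_quartet=2 acc=0x730 bytes_emitted=6
After char 10 ('Q'=16): chars_in_quartet=3 acc=0x1CC10 bytes_emitted=6
Padding '=': partial quartet acc=0x1CC10 -> emit 73 04; bytes_emitted=8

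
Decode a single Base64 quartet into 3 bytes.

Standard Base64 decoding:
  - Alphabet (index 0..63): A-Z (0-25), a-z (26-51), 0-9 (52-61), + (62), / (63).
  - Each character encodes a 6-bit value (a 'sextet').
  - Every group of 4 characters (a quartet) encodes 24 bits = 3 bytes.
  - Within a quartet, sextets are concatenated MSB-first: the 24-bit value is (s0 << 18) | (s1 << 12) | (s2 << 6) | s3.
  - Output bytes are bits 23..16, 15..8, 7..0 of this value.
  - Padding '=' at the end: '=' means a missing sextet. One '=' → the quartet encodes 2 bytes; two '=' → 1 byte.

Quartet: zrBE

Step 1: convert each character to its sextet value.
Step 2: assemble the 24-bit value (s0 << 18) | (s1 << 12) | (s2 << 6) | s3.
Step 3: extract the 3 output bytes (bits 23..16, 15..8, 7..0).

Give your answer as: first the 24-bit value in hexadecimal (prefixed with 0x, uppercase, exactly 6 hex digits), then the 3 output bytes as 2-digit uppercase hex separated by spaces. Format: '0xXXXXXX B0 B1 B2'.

Sextets: z=51, r=43, B=1, E=4
24-bit: (51<<18) | (43<<12) | (1<<6) | 4
      = 0xCC0000 | 0x02B000 | 0x000040 | 0x000004
      = 0xCEB044
Bytes: (v>>16)&0xFF=CE, (v>>8)&0xFF=B0, v&0xFF=44

Answer: 0xCEB044 CE B0 44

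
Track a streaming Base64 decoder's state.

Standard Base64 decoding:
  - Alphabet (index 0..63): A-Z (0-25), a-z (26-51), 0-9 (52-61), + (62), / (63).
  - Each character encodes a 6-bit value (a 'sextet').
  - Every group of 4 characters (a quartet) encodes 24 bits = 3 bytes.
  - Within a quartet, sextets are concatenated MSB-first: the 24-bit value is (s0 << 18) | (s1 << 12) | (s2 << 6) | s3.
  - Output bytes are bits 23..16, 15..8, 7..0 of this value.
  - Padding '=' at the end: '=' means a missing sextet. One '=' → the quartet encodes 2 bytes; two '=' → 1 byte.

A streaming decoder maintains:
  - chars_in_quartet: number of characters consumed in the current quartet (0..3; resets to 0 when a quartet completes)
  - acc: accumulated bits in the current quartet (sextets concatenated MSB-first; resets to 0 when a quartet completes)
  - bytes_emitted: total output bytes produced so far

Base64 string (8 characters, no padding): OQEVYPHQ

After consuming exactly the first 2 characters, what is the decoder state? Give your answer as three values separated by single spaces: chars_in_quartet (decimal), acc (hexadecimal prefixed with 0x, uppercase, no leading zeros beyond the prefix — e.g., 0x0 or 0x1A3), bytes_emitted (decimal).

Answer: 2 0x390 0

Derivation:
After char 0 ('O'=14): chars_in_quartet=1 acc=0xE bytes_emitted=0
After char 1 ('Q'=16): chars_in_quartet=2 acc=0x390 bytes_emitted=0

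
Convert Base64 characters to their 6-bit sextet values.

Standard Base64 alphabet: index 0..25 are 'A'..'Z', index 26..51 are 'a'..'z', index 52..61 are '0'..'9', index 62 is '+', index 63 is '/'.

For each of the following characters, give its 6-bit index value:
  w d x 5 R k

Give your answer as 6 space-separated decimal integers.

Answer: 48 29 49 57 17 36

Derivation:
'w': a..z range, 26 + ord('w') − ord('a') = 48
'd': a..z range, 26 + ord('d') − ord('a') = 29
'x': a..z range, 26 + ord('x') − ord('a') = 49
'5': 0..9 range, 52 + ord('5') − ord('0') = 57
'R': A..Z range, ord('R') − ord('A') = 17
'k': a..z range, 26 + ord('k') − ord('a') = 36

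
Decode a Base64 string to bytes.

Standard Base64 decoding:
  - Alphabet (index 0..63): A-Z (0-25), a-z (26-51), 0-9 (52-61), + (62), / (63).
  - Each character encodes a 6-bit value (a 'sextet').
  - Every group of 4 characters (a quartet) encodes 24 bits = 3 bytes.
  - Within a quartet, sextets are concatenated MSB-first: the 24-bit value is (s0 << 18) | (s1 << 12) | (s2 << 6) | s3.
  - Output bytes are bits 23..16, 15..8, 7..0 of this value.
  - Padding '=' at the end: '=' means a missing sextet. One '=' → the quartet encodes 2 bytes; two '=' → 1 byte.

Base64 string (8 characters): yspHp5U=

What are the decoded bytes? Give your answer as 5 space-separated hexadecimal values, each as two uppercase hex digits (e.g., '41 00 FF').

Answer: CA CA 47 A7 95

Derivation:
After char 0 ('y'=50): chars_in_quartet=1 acc=0x32 bytes_emitted=0
After char 1 ('s'=44): chars_in_quartet=2 acc=0xCAC bytes_emitted=0
After char 2 ('p'=41): chars_in_quartet=3 acc=0x32B29 bytes_emitted=0
After char 3 ('H'=7): chars_in_quartet=4 acc=0xCACA47 -> emit CA CA 47, reset; bytes_emitted=3
After char 4 ('p'=41): chars_in_quartet=1 acc=0x29 bytes_emitted=3
After char 5 ('5'=57): chars_in_quartet=2 acc=0xA79 bytes_emitted=3
After char 6 ('U'=20): chars_in_quartet=3 acc=0x29E54 bytes_emitted=3
Padding '=': partial quartet acc=0x29E54 -> emit A7 95; bytes_emitted=5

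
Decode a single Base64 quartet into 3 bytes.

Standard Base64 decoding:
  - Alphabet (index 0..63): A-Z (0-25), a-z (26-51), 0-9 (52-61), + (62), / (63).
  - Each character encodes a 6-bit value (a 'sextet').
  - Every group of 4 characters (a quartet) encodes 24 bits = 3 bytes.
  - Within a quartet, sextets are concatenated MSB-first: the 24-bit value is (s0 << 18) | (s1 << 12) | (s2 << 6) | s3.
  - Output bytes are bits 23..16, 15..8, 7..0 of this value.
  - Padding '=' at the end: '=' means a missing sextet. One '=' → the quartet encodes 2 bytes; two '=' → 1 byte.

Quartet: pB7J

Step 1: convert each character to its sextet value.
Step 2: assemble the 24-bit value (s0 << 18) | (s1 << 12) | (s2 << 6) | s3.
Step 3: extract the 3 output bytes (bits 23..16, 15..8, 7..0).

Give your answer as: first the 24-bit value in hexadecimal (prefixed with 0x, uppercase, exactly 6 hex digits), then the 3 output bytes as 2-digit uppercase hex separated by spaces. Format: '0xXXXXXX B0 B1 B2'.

Answer: 0xA41EC9 A4 1E C9

Derivation:
Sextets: p=41, B=1, 7=59, J=9
24-bit: (41<<18) | (1<<12) | (59<<6) | 9
      = 0xA40000 | 0x001000 | 0x000EC0 | 0x000009
      = 0xA41EC9
Bytes: (v>>16)&0xFF=A4, (v>>8)&0xFF=1E, v&0xFF=C9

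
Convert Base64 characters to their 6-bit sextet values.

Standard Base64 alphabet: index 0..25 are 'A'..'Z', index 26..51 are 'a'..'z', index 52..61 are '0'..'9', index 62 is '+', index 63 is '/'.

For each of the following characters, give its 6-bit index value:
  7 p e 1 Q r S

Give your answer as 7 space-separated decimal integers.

Answer: 59 41 30 53 16 43 18

Derivation:
'7': 0..9 range, 52 + ord('7') − ord('0') = 59
'p': a..z range, 26 + ord('p') − ord('a') = 41
'e': a..z range, 26 + ord('e') − ord('a') = 30
'1': 0..9 range, 52 + ord('1') − ord('0') = 53
'Q': A..Z range, ord('Q') − ord('A') = 16
'r': a..z range, 26 + ord('r') − ord('a') = 43
'S': A..Z range, ord('S') − ord('A') = 18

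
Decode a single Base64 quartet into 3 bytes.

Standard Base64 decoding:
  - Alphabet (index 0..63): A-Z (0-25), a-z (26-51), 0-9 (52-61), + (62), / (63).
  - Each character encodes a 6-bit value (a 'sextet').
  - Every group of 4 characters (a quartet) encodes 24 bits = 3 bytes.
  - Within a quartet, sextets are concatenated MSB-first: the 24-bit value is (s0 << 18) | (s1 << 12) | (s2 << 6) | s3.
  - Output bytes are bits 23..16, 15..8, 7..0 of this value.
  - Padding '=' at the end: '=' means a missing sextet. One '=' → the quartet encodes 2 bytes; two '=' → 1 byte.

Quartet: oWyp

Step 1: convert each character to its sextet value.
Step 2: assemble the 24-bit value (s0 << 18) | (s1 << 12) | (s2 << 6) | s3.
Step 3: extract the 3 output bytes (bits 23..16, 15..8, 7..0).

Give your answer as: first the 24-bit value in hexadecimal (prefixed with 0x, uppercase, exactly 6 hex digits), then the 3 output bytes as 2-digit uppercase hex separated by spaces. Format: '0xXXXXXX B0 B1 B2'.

Sextets: o=40, W=22, y=50, p=41
24-bit: (40<<18) | (22<<12) | (50<<6) | 41
      = 0xA00000 | 0x016000 | 0x000C80 | 0x000029
      = 0xA16CA9
Bytes: (v>>16)&0xFF=A1, (v>>8)&0xFF=6C, v&0xFF=A9

Answer: 0xA16CA9 A1 6C A9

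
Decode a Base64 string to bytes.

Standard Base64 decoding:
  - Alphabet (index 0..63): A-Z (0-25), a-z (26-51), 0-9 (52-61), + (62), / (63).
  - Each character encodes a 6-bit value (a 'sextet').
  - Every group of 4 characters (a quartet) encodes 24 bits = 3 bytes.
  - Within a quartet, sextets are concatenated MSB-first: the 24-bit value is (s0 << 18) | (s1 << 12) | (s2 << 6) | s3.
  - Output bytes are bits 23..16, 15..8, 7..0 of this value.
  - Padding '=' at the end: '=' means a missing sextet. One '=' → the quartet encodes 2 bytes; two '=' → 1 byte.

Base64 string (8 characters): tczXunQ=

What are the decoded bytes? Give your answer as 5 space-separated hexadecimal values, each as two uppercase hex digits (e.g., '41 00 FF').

After char 0 ('t'=45): chars_in_quartet=1 acc=0x2D bytes_emitted=0
After char 1 ('c'=28): chars_in_quartet=2 acc=0xB5C bytes_emitted=0
After char 2 ('z'=51): chars_in_quartet=3 acc=0x2D733 bytes_emitted=0
After char 3 ('X'=23): chars_in_quartet=4 acc=0xB5CCD7 -> emit B5 CC D7, reset; bytes_emitted=3
After char 4 ('u'=46): chars_in_quartet=1 acc=0x2E bytes_emitted=3
After char 5 ('n'=39): chars_in_quartet=2 acc=0xBA7 bytes_emitted=3
After char 6 ('Q'=16): chars_in_quartet=3 acc=0x2E9D0 bytes_emitted=3
Padding '=': partial quartet acc=0x2E9D0 -> emit BA 74; bytes_emitted=5

Answer: B5 CC D7 BA 74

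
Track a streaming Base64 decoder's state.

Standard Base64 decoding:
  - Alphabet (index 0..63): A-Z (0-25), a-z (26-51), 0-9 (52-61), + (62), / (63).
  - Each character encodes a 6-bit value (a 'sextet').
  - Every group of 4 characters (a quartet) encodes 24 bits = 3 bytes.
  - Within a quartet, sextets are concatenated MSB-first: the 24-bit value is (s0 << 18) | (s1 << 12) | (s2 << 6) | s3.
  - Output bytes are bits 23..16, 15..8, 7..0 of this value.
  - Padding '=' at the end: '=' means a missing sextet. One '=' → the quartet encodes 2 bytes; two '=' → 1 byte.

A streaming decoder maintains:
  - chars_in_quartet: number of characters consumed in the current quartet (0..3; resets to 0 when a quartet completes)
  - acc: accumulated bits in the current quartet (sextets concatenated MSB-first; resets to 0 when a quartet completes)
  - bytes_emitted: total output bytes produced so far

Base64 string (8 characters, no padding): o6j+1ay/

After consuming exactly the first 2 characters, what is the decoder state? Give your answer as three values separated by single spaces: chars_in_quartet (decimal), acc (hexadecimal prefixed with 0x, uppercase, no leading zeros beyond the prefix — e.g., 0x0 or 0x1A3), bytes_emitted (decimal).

Answer: 2 0xA3A 0

Derivation:
After char 0 ('o'=40): chars_in_quartet=1 acc=0x28 bytes_emitted=0
After char 1 ('6'=58): chars_in_quartet=2 acc=0xA3A bytes_emitted=0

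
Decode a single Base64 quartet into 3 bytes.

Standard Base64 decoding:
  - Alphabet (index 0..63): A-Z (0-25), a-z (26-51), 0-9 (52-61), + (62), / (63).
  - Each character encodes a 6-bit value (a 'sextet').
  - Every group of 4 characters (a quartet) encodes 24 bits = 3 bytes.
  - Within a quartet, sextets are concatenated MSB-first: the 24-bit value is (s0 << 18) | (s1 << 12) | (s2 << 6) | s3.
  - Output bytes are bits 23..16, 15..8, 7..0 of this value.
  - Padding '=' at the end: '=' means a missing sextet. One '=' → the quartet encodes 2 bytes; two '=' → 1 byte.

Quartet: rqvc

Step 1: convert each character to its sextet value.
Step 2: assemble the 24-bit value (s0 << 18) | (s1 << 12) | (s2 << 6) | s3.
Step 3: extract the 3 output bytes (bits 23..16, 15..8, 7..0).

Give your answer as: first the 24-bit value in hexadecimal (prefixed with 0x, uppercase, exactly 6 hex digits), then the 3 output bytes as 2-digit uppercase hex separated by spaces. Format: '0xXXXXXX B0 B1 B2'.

Sextets: r=43, q=42, v=47, c=28
24-bit: (43<<18) | (42<<12) | (47<<6) | 28
      = 0xAC0000 | 0x02A000 | 0x000BC0 | 0x00001C
      = 0xAEABDC
Bytes: (v>>16)&0xFF=AE, (v>>8)&0xFF=AB, v&0xFF=DC

Answer: 0xAEABDC AE AB DC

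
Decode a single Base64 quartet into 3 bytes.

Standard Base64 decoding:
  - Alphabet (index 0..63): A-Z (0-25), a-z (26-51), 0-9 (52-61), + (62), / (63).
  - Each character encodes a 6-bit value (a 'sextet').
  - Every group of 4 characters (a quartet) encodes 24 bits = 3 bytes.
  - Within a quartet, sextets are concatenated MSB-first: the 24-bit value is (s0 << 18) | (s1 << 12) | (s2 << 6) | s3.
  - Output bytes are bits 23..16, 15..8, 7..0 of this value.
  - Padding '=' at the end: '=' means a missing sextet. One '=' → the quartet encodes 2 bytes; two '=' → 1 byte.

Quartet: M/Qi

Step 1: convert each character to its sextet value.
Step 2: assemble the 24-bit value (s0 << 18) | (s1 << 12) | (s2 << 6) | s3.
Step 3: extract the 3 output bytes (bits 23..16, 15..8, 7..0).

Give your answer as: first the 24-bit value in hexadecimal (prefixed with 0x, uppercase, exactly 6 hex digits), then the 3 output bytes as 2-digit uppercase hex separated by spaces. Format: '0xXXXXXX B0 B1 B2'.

Sextets: M=12, /=63, Q=16, i=34
24-bit: (12<<18) | (63<<12) | (16<<6) | 34
      = 0x300000 | 0x03F000 | 0x000400 | 0x000022
      = 0x33F422
Bytes: (v>>16)&0xFF=33, (v>>8)&0xFF=F4, v&0xFF=22

Answer: 0x33F422 33 F4 22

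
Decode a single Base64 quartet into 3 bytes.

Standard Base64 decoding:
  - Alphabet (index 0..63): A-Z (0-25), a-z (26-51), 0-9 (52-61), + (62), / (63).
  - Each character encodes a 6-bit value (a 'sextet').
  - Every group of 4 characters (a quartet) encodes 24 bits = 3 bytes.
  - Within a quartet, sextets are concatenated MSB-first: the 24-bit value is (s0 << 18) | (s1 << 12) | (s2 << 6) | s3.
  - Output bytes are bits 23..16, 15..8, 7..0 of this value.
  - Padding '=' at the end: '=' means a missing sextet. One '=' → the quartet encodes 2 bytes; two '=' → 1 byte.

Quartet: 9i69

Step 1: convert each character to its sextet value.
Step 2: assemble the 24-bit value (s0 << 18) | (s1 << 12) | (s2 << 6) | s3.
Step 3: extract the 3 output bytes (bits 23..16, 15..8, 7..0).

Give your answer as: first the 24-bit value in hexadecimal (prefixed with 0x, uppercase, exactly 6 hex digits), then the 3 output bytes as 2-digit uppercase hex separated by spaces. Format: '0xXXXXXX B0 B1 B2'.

Answer: 0xF62EBD F6 2E BD

Derivation:
Sextets: 9=61, i=34, 6=58, 9=61
24-bit: (61<<18) | (34<<12) | (58<<6) | 61
      = 0xF40000 | 0x022000 | 0x000E80 | 0x00003D
      = 0xF62EBD
Bytes: (v>>16)&0xFF=F6, (v>>8)&0xFF=2E, v&0xFF=BD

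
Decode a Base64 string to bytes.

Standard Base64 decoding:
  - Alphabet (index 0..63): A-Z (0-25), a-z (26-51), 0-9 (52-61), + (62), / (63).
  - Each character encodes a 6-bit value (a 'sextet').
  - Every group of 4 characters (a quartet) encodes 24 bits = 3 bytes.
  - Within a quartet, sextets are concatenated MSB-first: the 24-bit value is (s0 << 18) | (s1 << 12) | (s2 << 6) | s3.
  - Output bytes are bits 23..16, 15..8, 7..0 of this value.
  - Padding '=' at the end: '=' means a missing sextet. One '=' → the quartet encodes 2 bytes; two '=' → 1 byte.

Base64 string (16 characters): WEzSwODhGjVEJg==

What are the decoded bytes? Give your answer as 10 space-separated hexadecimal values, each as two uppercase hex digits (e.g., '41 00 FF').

Answer: 58 4C D2 C0 E0 E1 1A 35 44 26

Derivation:
After char 0 ('W'=22): chars_in_quartet=1 acc=0x16 bytes_emitted=0
After char 1 ('E'=4): chars_in_quartet=2 acc=0x584 bytes_emitted=0
After char 2 ('z'=51): chars_in_quartet=3 acc=0x16133 bytes_emitted=0
After char 3 ('S'=18): chars_in_quartet=4 acc=0x584CD2 -> emit 58 4C D2, reset; bytes_emitted=3
After char 4 ('w'=48): chars_in_quartet=1 acc=0x30 bytes_emitted=3
After char 5 ('O'=14): chars_in_quartet=2 acc=0xC0E bytes_emitted=3
After char 6 ('D'=3): chars_in_quartet=3 acc=0x30383 bytes_emitted=3
After char 7 ('h'=33): chars_in_quartet=4 acc=0xC0E0E1 -> emit C0 E0 E1, reset; bytes_emitted=6
After char 8 ('G'=6): chars_in_quartet=1 acc=0x6 bytes_emitted=6
After char 9 ('j'=35): chars_in_quartet=2 acc=0x1A3 bytes_emitted=6
After char 10 ('V'=21): chars_in_quartet=3 acc=0x68D5 bytes_emitted=6
After char 11 ('E'=4): chars_in_quartet=4 acc=0x1A3544 -> emit 1A 35 44, reset; bytes_emitted=9
After char 12 ('J'=9): chars_in_quartet=1 acc=0x9 bytes_emitted=9
After char 13 ('g'=32): chars_in_quartet=2 acc=0x260 bytes_emitted=9
Padding '==': partial quartet acc=0x260 -> emit 26; bytes_emitted=10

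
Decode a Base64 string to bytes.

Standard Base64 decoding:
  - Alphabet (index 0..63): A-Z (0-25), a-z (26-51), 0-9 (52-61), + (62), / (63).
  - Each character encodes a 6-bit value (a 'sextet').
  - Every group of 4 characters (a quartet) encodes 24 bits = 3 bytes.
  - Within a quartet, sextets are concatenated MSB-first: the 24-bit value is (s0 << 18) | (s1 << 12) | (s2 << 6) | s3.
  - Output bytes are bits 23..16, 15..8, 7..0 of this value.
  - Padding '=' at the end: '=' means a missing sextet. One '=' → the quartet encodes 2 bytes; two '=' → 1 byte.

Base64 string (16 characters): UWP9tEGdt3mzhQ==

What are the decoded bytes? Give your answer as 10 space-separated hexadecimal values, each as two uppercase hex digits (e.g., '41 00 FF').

Answer: 51 63 FD B4 41 9D B7 79 B3 85

Derivation:
After char 0 ('U'=20): chars_in_quartet=1 acc=0x14 bytes_emitted=0
After char 1 ('W'=22): chars_in_quartet=2 acc=0x516 bytes_emitted=0
After char 2 ('P'=15): chars_in_quartet=3 acc=0x1458F bytes_emitted=0
After char 3 ('9'=61): chars_in_quartet=4 acc=0x5163FD -> emit 51 63 FD, reset; bytes_emitted=3
After char 4 ('t'=45): chars_in_quartet=1 acc=0x2D bytes_emitted=3
After char 5 ('E'=4): chars_in_quartet=2 acc=0xB44 bytes_emitted=3
After char 6 ('G'=6): chars_in_quartet=3 acc=0x2D106 bytes_emitted=3
After char 7 ('d'=29): chars_in_quartet=4 acc=0xB4419D -> emit B4 41 9D, reset; bytes_emitted=6
After char 8 ('t'=45): chars_in_quartet=1 acc=0x2D bytes_emitted=6
After char 9 ('3'=55): chars_in_quartet=2 acc=0xB77 bytes_emitted=6
After char 10 ('m'=38): chars_in_quartet=3 acc=0x2DDE6 bytes_emitted=6
After char 11 ('z'=51): chars_in_quartet=4 acc=0xB779B3 -> emit B7 79 B3, reset; bytes_emitted=9
After char 12 ('h'=33): chars_in_quartet=1 acc=0x21 bytes_emitted=9
After char 13 ('Q'=16): chars_in_quartet=2 acc=0x850 bytes_emitted=9
Padding '==': partial quartet acc=0x850 -> emit 85; bytes_emitted=10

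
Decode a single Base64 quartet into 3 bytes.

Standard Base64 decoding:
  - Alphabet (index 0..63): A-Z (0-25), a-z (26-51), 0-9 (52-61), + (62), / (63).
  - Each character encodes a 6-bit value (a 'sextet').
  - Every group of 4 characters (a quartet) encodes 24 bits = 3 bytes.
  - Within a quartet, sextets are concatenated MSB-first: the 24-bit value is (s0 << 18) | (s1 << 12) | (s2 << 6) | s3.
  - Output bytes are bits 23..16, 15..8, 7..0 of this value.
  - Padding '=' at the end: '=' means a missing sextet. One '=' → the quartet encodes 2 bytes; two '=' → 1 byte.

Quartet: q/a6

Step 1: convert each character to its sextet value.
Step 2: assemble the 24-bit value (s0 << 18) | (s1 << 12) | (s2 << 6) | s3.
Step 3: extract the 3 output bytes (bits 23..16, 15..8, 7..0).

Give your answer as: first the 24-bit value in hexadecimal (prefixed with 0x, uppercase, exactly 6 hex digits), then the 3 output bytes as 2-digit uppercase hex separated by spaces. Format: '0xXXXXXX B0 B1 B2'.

Sextets: q=42, /=63, a=26, 6=58
24-bit: (42<<18) | (63<<12) | (26<<6) | 58
      = 0xA80000 | 0x03F000 | 0x000680 | 0x00003A
      = 0xABF6BA
Bytes: (v>>16)&0xFF=AB, (v>>8)&0xFF=F6, v&0xFF=BA

Answer: 0xABF6BA AB F6 BA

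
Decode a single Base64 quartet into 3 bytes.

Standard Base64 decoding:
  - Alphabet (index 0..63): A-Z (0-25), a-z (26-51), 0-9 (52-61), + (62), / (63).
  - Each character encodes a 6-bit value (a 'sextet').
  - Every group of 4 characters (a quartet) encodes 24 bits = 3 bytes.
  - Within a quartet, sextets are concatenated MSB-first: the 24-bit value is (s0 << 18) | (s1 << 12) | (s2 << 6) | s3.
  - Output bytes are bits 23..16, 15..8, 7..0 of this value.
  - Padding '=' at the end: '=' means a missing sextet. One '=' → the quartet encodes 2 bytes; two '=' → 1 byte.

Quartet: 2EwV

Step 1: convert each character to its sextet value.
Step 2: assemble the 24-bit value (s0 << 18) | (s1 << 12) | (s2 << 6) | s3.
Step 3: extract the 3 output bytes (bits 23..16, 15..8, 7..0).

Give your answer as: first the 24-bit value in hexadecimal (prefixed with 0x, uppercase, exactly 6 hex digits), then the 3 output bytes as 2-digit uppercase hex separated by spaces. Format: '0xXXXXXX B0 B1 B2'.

Answer: 0xD84C15 D8 4C 15

Derivation:
Sextets: 2=54, E=4, w=48, V=21
24-bit: (54<<18) | (4<<12) | (48<<6) | 21
      = 0xD80000 | 0x004000 | 0x000C00 | 0x000015
      = 0xD84C15
Bytes: (v>>16)&0xFF=D8, (v>>8)&0xFF=4C, v&0xFF=15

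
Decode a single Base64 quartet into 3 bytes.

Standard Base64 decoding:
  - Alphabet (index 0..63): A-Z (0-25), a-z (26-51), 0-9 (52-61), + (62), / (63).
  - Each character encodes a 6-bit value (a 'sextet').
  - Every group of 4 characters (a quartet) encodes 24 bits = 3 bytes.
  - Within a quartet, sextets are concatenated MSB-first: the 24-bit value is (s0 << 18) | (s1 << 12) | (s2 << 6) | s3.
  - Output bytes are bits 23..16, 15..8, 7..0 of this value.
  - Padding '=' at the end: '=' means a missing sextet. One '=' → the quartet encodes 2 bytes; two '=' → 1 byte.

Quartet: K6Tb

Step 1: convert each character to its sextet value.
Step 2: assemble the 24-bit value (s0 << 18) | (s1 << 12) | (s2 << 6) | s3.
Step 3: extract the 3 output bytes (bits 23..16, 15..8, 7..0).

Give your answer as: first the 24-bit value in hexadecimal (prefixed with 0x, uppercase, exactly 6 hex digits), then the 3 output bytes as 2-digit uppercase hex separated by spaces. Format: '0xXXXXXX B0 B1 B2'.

Answer: 0x2BA4DB 2B A4 DB

Derivation:
Sextets: K=10, 6=58, T=19, b=27
24-bit: (10<<18) | (58<<12) | (19<<6) | 27
      = 0x280000 | 0x03A000 | 0x0004C0 | 0x00001B
      = 0x2BA4DB
Bytes: (v>>16)&0xFF=2B, (v>>8)&0xFF=A4, v&0xFF=DB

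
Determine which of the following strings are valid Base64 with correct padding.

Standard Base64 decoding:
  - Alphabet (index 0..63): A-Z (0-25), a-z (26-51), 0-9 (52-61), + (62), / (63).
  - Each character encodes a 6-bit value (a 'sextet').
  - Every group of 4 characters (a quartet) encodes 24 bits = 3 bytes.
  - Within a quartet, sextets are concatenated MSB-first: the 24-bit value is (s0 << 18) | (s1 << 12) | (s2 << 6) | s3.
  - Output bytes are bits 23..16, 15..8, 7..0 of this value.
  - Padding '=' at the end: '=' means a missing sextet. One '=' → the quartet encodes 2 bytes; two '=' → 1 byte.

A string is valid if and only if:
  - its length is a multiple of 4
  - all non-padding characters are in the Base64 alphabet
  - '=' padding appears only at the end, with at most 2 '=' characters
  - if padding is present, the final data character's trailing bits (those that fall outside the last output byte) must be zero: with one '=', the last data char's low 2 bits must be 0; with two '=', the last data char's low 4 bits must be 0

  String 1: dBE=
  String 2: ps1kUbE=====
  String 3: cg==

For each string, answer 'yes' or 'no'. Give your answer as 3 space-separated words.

String 1: 'dBE=' → valid
String 2: 'ps1kUbE=====' → invalid (5 pad chars (max 2))
String 3: 'cg==' → valid

Answer: yes no yes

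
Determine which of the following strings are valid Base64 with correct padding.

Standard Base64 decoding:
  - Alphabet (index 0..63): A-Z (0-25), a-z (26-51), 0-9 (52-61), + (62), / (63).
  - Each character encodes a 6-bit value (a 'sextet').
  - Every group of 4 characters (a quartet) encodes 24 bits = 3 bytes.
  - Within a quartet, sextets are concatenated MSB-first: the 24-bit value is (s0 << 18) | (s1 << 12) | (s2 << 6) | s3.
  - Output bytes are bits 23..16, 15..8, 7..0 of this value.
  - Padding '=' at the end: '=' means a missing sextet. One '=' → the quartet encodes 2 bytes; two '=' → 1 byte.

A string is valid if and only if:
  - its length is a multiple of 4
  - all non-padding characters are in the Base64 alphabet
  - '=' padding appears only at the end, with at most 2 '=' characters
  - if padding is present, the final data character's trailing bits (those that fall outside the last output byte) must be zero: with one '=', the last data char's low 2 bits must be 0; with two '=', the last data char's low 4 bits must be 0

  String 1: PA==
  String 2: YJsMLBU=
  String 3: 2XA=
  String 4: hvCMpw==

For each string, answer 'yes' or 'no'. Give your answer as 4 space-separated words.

String 1: 'PA==' → valid
String 2: 'YJsMLBU=' → valid
String 3: '2XA=' → valid
String 4: 'hvCMpw==' → valid

Answer: yes yes yes yes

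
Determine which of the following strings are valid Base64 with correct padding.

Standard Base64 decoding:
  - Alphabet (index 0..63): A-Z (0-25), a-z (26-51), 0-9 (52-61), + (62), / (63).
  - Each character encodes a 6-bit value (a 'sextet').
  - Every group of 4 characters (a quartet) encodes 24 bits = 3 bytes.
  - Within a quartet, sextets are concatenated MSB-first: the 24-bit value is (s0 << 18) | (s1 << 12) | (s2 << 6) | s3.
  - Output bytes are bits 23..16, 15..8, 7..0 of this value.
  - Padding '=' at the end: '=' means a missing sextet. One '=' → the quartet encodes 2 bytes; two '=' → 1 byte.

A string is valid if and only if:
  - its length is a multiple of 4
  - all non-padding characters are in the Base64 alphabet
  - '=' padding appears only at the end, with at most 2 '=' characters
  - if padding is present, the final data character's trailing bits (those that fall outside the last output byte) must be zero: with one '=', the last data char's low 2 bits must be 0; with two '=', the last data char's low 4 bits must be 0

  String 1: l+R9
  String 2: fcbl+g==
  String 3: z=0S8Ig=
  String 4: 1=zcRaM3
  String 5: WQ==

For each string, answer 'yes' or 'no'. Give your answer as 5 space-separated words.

Answer: yes yes no no yes

Derivation:
String 1: 'l+R9' → valid
String 2: 'fcbl+g==' → valid
String 3: 'z=0S8Ig=' → invalid (bad char(s): ['=']; '=' in middle)
String 4: '1=zcRaM3' → invalid (bad char(s): ['=']; '=' in middle)
String 5: 'WQ==' → valid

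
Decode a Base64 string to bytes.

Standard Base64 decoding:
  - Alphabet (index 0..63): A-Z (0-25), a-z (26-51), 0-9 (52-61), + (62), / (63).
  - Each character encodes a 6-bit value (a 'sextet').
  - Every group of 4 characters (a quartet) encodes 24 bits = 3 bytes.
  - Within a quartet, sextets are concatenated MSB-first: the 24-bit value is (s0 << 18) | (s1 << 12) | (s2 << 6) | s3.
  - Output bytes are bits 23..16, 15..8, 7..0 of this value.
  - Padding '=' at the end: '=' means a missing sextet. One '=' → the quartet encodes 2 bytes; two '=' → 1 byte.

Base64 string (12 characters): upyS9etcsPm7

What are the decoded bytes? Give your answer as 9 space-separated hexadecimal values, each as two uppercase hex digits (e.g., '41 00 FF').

After char 0 ('u'=46): chars_in_quartet=1 acc=0x2E bytes_emitted=0
After char 1 ('p'=41): chars_in_quartet=2 acc=0xBA9 bytes_emitted=0
After char 2 ('y'=50): chars_in_quartet=3 acc=0x2EA72 bytes_emitted=0
After char 3 ('S'=18): chars_in_quartet=4 acc=0xBA9C92 -> emit BA 9C 92, reset; bytes_emitted=3
After char 4 ('9'=61): chars_in_quartet=1 acc=0x3D bytes_emitted=3
After char 5 ('e'=30): chars_in_quartet=2 acc=0xF5E bytes_emitted=3
After char 6 ('t'=45): chars_in_quartet=3 acc=0x3D7AD bytes_emitted=3
After char 7 ('c'=28): chars_in_quartet=4 acc=0xF5EB5C -> emit F5 EB 5C, reset; bytes_emitted=6
After char 8 ('s'=44): chars_in_quartet=1 acc=0x2C bytes_emitted=6
After char 9 ('P'=15): chars_in_quartet=2 acc=0xB0F bytes_emitted=6
After char 10 ('m'=38): chars_in_quartet=3 acc=0x2C3E6 bytes_emitted=6
After char 11 ('7'=59): chars_in_quartet=4 acc=0xB0F9BB -> emit B0 F9 BB, reset; bytes_emitted=9

Answer: BA 9C 92 F5 EB 5C B0 F9 BB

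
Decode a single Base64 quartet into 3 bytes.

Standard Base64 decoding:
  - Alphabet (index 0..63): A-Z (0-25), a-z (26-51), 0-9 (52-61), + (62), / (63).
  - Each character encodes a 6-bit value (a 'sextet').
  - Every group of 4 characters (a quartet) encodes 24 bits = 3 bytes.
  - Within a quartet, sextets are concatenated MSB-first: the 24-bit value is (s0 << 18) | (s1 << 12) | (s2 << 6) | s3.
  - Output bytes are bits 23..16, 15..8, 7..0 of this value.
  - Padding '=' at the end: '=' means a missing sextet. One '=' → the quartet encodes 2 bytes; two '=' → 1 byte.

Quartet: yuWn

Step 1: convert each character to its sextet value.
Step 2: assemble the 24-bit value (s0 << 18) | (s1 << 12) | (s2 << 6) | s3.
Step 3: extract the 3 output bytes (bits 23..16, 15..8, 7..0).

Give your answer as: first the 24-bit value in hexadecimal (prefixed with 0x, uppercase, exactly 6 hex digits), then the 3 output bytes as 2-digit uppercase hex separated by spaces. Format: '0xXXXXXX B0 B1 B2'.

Sextets: y=50, u=46, W=22, n=39
24-bit: (50<<18) | (46<<12) | (22<<6) | 39
      = 0xC80000 | 0x02E000 | 0x000580 | 0x000027
      = 0xCAE5A7
Bytes: (v>>16)&0xFF=CA, (v>>8)&0xFF=E5, v&0xFF=A7

Answer: 0xCAE5A7 CA E5 A7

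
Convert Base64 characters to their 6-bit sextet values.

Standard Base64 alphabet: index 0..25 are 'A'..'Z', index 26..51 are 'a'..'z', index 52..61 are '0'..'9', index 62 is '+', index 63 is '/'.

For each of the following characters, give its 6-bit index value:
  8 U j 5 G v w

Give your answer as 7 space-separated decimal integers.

'8': 0..9 range, 52 + ord('8') − ord('0') = 60
'U': A..Z range, ord('U') − ord('A') = 20
'j': a..z range, 26 + ord('j') − ord('a') = 35
'5': 0..9 range, 52 + ord('5') − ord('0') = 57
'G': A..Z range, ord('G') − ord('A') = 6
'v': a..z range, 26 + ord('v') − ord('a') = 47
'w': a..z range, 26 + ord('w') − ord('a') = 48

Answer: 60 20 35 57 6 47 48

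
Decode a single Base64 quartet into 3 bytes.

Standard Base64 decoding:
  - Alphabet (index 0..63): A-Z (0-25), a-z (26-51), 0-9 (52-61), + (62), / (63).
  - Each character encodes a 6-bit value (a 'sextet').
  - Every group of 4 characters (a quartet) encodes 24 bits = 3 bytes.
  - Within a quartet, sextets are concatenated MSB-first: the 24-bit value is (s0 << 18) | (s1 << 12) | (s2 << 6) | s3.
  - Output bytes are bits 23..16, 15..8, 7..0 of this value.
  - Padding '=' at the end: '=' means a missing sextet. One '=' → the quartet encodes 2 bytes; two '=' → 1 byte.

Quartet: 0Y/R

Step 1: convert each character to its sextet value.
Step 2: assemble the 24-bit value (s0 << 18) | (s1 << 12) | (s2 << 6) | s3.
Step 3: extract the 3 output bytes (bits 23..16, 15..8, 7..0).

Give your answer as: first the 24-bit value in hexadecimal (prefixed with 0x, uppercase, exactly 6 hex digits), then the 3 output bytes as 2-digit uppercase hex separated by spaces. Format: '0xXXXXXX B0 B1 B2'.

Answer: 0xD18FD1 D1 8F D1

Derivation:
Sextets: 0=52, Y=24, /=63, R=17
24-bit: (52<<18) | (24<<12) | (63<<6) | 17
      = 0xD00000 | 0x018000 | 0x000FC0 | 0x000011
      = 0xD18FD1
Bytes: (v>>16)&0xFF=D1, (v>>8)&0xFF=8F, v&0xFF=D1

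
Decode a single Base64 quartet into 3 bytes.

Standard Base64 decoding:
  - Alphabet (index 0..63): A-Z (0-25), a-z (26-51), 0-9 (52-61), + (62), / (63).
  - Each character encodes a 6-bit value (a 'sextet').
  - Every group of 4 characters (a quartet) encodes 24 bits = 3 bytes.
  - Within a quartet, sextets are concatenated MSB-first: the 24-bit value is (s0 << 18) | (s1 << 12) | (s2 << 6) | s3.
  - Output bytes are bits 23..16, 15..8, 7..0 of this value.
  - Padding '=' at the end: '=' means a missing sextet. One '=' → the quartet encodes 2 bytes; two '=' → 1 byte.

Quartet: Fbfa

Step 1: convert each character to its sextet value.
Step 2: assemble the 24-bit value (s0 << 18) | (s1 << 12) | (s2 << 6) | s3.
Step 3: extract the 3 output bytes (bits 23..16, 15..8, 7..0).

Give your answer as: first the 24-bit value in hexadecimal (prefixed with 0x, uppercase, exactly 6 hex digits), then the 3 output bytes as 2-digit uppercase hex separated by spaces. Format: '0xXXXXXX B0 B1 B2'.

Sextets: F=5, b=27, f=31, a=26
24-bit: (5<<18) | (27<<12) | (31<<6) | 26
      = 0x140000 | 0x01B000 | 0x0007C0 | 0x00001A
      = 0x15B7DA
Bytes: (v>>16)&0xFF=15, (v>>8)&0xFF=B7, v&0xFF=DA

Answer: 0x15B7DA 15 B7 DA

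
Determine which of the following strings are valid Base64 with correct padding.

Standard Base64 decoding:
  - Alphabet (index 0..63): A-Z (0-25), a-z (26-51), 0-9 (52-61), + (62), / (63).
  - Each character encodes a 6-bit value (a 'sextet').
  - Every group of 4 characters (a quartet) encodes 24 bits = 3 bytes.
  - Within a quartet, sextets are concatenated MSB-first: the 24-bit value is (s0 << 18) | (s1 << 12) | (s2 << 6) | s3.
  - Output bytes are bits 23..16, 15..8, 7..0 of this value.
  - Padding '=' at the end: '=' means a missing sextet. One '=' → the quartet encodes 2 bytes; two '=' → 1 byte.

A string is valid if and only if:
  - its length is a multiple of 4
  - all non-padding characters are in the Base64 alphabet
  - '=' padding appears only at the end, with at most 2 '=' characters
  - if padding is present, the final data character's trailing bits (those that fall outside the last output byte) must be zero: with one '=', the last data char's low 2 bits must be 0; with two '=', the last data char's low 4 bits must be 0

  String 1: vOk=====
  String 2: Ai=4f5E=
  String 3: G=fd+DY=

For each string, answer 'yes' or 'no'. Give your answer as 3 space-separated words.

Answer: no no no

Derivation:
String 1: 'vOk=====' → invalid (5 pad chars (max 2))
String 2: 'Ai=4f5E=' → invalid (bad char(s): ['=']; '=' in middle)
String 3: 'G=fd+DY=' → invalid (bad char(s): ['=']; '=' in middle)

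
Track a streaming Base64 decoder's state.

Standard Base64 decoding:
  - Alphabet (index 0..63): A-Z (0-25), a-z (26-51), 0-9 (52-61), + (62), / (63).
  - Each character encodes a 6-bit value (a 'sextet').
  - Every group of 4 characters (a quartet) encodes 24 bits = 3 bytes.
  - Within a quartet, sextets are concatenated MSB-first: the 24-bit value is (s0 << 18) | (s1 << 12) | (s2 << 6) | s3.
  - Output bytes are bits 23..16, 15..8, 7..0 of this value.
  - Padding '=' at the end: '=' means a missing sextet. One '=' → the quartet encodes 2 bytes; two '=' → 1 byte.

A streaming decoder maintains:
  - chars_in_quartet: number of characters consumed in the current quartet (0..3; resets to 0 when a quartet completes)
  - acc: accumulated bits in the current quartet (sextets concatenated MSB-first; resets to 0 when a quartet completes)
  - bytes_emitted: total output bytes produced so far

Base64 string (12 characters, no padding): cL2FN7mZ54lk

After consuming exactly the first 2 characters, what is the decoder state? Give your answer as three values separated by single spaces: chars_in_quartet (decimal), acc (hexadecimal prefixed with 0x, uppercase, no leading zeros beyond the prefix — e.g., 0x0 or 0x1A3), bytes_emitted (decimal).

After char 0 ('c'=28): chars_in_quartet=1 acc=0x1C bytes_emitted=0
After char 1 ('L'=11): chars_in_quartet=2 acc=0x70B bytes_emitted=0

Answer: 2 0x70B 0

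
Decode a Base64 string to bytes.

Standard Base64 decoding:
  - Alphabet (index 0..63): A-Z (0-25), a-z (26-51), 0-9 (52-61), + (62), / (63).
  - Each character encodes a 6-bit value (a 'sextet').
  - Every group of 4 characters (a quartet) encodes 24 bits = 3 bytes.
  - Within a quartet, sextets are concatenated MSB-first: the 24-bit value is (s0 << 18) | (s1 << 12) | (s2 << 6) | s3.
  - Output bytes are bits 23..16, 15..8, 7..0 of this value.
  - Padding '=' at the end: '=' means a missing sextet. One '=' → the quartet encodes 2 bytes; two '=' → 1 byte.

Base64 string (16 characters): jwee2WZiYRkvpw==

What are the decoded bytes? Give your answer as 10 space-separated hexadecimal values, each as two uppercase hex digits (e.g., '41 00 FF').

Answer: 8F 07 9E D9 66 62 61 19 2F A7

Derivation:
After char 0 ('j'=35): chars_in_quartet=1 acc=0x23 bytes_emitted=0
After char 1 ('w'=48): chars_in_quartet=2 acc=0x8F0 bytes_emitted=0
After char 2 ('e'=30): chars_in_quartet=3 acc=0x23C1E bytes_emitted=0
After char 3 ('e'=30): chars_in_quartet=4 acc=0x8F079E -> emit 8F 07 9E, reset; bytes_emitted=3
After char 4 ('2'=54): chars_in_quartet=1 acc=0x36 bytes_emitted=3
After char 5 ('W'=22): chars_in_quartet=2 acc=0xD96 bytes_emitted=3
After char 6 ('Z'=25): chars_in_quartet=3 acc=0x36599 bytes_emitted=3
After char 7 ('i'=34): chars_in_quartet=4 acc=0xD96662 -> emit D9 66 62, reset; bytes_emitted=6
After char 8 ('Y'=24): chars_in_quartet=1 acc=0x18 bytes_emitted=6
After char 9 ('R'=17): chars_in_quartet=2 acc=0x611 bytes_emitted=6
After char 10 ('k'=36): chars_in_quartet=3 acc=0x18464 bytes_emitted=6
After char 11 ('v'=47): chars_in_quartet=4 acc=0x61192F -> emit 61 19 2F, reset; bytes_emitted=9
After char 12 ('p'=41): chars_in_quartet=1 acc=0x29 bytes_emitted=9
After char 13 ('w'=48): chars_in_quartet=2 acc=0xA70 bytes_emitted=9
Padding '==': partial quartet acc=0xA70 -> emit A7; bytes_emitted=10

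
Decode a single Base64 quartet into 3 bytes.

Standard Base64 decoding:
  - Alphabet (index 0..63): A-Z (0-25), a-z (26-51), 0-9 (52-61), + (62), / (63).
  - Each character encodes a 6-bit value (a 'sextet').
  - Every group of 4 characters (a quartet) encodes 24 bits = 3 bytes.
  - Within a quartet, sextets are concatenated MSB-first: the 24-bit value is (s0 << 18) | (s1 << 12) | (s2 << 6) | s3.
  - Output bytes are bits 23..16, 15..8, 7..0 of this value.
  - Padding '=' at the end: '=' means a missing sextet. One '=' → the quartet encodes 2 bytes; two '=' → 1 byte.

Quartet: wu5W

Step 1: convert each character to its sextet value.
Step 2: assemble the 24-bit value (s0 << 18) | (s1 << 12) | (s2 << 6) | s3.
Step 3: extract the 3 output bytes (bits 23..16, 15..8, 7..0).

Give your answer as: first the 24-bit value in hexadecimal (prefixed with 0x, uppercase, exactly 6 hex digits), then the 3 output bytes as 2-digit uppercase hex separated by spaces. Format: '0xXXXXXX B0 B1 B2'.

Answer: 0xC2EE56 C2 EE 56

Derivation:
Sextets: w=48, u=46, 5=57, W=22
24-bit: (48<<18) | (46<<12) | (57<<6) | 22
      = 0xC00000 | 0x02E000 | 0x000E40 | 0x000016
      = 0xC2EE56
Bytes: (v>>16)&0xFF=C2, (v>>8)&0xFF=EE, v&0xFF=56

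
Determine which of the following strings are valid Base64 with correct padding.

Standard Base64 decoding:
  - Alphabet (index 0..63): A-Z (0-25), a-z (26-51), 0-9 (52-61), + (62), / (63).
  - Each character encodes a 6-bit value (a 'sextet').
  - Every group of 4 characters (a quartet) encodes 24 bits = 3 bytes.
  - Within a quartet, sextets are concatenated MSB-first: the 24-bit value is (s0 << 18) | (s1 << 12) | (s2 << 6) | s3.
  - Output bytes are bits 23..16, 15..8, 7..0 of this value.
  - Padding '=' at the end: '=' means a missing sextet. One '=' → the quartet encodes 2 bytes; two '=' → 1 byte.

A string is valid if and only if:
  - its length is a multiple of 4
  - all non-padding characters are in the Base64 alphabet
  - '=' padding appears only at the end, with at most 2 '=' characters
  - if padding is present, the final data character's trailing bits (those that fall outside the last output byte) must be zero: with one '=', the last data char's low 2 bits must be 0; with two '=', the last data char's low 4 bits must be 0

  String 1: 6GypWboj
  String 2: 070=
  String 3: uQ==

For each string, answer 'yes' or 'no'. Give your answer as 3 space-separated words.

String 1: '6GypWboj' → valid
String 2: '070=' → valid
String 3: 'uQ==' → valid

Answer: yes yes yes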